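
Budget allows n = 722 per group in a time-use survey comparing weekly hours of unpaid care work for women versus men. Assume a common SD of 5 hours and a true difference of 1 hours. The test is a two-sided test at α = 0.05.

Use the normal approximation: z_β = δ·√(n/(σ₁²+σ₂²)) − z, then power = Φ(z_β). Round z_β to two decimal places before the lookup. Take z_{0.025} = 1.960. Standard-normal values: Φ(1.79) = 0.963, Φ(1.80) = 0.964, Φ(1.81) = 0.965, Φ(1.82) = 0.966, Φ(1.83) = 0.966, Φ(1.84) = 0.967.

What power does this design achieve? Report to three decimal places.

Power ≈ 0.967

z_β = δ·√(n/(σ₁²+σ₂²)) − z_{α/2}
    = 1 · √(722/50) − 1.960
    = 1 · 3.80000 − 1.960
    = 3.8000 − 1.960 = 1.8400 → 1.84
Power = Φ(1.84) = 0.967.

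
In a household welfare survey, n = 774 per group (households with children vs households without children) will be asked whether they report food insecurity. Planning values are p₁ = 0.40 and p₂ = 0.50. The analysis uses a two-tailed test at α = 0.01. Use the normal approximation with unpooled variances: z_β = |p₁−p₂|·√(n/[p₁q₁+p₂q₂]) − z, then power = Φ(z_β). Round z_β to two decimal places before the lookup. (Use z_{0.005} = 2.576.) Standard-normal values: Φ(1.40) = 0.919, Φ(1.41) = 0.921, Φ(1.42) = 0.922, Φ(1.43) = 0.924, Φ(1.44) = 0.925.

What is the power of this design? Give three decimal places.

z_β = |p₁−p₂|·√(n/[p₁q₁+p₂q₂]) − z_{α/2}
    = 0.10 · √(774/0.4900) − 2.576
    = 0.10 · 39.7441 − 2.576
    = 3.9744 − 2.576 = 1.3984 → 1.40
Power = Φ(1.40) = 0.919.

Power ≈ 0.919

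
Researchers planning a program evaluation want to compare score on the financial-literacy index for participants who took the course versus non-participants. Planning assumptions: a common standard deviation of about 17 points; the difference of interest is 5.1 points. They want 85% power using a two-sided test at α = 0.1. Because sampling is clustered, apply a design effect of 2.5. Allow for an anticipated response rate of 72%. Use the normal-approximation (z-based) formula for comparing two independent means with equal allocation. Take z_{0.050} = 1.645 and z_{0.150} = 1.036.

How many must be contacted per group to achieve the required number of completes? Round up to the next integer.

n = (z_{α/2} + z_β)² · (σ₁² + σ₂²) / δ²
  = (1.645 + 1.036)² · (2·17² = 578) / 5.1²
  = 7.1878 · 578 / 26.01
  = 159.73
Design effect: 2.5 × 159.73 = 399.32.
Adjust for 72% response: 399.32 / 0.72 = 554.61.
Round up → n = 555 per group.

n = 555 per group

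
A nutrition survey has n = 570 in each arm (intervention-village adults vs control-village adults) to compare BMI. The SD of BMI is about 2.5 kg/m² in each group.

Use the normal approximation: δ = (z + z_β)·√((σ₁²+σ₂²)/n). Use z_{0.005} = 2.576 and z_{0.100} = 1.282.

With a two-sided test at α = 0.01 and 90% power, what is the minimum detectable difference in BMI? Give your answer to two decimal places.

δ = (z_{α/2} + z_β) · √((σ₁²+σ₂²)/n)
  = (2.576 + 1.282) · √(12.5/570)
  = 3.858 · √0.02193
  = 3.858 · 0.1481
  = 0.5713

Minimum detectable difference ≈ 0.57 kg/m²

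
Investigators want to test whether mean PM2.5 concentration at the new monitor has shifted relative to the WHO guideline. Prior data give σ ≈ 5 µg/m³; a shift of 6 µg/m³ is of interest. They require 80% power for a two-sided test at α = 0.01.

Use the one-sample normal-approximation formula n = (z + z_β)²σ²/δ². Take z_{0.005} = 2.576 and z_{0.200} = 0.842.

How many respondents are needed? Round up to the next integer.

n = 9

n = (z_{α/2} + z_β)² · σ² / δ²
  = (2.576 + 0.842)² · 5² / 6²
  = 11.6827 · 25 / 36
  = 8.11
Round up → n = 9.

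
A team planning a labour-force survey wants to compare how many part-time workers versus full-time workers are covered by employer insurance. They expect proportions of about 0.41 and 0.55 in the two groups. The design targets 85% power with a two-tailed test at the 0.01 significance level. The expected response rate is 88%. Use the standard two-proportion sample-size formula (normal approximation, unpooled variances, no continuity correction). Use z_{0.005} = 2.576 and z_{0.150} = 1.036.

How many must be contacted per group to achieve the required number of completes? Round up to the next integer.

n = 371 per group

n = (z_{α/2} + z_β)² · [p₁(1−p₁) + p₂(1−p₂)] / (p₁ − p₂)²
  = (2.576 + 1.036)² · (0.41·0.59 + 0.55·0.45) / (-0.14)²
  = (3.612)² · (0.2419 + 0.2475) / 0.0196
  = 13.0465 · 0.4894 / 0.0196
  = 325.76
Adjust for 88% response: 325.76 / 0.88 = 370.19.
Round up → n = 371 per group.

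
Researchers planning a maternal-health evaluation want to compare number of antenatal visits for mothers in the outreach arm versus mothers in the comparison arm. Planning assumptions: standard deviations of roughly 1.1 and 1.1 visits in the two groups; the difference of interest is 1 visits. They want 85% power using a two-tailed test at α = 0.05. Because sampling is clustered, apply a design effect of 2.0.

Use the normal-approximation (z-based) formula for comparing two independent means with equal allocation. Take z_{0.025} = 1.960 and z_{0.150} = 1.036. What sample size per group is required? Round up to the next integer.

n = 44 per group

n = (z_{α/2} + z_β)² · (σ₁² + σ₂²) / δ²
  = (1.960 + 1.036)² · (1.1² + 1.1² = 2.42) / 1²
  = 8.9760 · 2.42 / 1
  = 21.72
Design effect: 2.0 × 21.72 = 43.44.
Round up → n = 44 per group.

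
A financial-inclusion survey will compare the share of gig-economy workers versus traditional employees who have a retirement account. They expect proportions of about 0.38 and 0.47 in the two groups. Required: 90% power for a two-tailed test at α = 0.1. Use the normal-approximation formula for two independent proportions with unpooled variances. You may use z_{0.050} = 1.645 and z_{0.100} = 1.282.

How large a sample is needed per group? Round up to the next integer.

n = 513 per group

n = (z_{α/2} + z_β)² · [p₁(1−p₁) + p₂(1−p₂)] / (p₁ − p₂)²
  = (1.645 + 1.282)² · (0.38·0.62 + 0.47·0.53) / (-0.09)²
  = (2.927)² · (0.2356 + 0.2491) / 0.0081
  = 8.5673 · 0.4847 / 0.0081
  = 512.66
Round up → n = 513 per group.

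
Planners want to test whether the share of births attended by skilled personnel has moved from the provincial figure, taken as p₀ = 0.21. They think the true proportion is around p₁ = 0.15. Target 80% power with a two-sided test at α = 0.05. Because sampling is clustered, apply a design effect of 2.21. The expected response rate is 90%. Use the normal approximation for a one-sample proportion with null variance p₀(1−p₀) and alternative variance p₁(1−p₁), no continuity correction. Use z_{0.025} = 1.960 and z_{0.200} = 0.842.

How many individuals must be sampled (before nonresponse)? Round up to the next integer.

n = [z_{α/2}·√(p₀q₀) + z_β·√(p₁q₁)]² / (p₁ − p₀)²
  = [1.960·√(0.21·0.79) + 0.842·√(0.15·0.85)]² / (-0.06)²
  = [1.960·0.4073 + 0.842·0.3571]² / 0.0036
  = [1.0990]² / 0.0036
  = 335.49
Design effect: 2.21 × 335.49 = 741.43.
Adjust for 90% response: 741.43 / 0.90 = 823.81.
Round up → n = 824.

n = 824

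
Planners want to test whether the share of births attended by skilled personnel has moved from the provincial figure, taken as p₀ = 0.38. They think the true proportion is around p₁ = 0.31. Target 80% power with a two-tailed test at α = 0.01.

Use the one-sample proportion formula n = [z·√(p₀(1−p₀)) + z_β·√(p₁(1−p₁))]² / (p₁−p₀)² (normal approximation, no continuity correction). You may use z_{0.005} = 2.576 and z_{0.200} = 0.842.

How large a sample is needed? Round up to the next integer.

n = [z_{α/2}·√(p₀q₀) + z_β·√(p₁q₁)]² / (p₁ − p₀)²
  = [2.576·√(0.38·0.62) + 0.842·√(0.31·0.69)]² / (-0.07)²
  = [2.576·0.4854 + 0.842·0.4625]² / 0.0049
  = [1.6398]² / 0.0049
  = 548.75
Round up → n = 549.

n = 549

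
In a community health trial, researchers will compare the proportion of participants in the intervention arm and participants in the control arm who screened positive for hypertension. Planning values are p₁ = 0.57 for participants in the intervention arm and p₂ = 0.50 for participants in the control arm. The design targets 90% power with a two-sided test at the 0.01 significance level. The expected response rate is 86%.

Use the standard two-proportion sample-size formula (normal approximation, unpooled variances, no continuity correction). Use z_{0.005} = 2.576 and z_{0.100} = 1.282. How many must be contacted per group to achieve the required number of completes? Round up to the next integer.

n = 1749 per group

n = (z_{α/2} + z_β)² · [p₁(1−p₁) + p₂(1−p₂)] / (p₁ − p₂)²
  = (2.576 + 1.282)² · (0.57·0.43 + 0.50·0.50) / (0.07)²
  = (3.858)² · (0.2451 + 0.2500) / 0.0049
  = 14.8842 · 0.4951 / 0.0049
  = 1503.91
Adjust for 86% response: 1503.91 / 0.86 = 1748.73.
Round up → n = 1749 per group.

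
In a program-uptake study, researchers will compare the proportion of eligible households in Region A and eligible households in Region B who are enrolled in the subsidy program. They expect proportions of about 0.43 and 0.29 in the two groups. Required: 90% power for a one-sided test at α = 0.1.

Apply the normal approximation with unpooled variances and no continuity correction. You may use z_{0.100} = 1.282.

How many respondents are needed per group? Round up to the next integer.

n = (z_α + z_β)² · [p₁(1−p₁) + p₂(1−p₂)] / (p₁ − p₂)²
  = (1.282 + 1.282)² · (0.43·0.57 + 0.29·0.71) / (0.14)²
  = (2.564)² · (0.2451 + 0.2059) / 0.0196
  = 6.5741 · 0.4510 / 0.0196
  = 151.27
Round up → n = 152 per group.

n = 152 per group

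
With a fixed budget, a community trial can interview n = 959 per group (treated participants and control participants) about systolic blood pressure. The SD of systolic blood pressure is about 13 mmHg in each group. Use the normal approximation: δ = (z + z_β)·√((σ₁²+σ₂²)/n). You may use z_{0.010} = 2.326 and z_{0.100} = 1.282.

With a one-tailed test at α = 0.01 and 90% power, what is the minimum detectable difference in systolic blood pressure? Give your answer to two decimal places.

δ = (z_α + z_β) · √((σ₁²+σ₂²)/n)
  = (2.326 + 1.282) · √(338/959)
  = 3.608 · √0.35245
  = 3.608 · 0.5937
  = 2.1420

Minimum detectable difference ≈ 2.14 mmHg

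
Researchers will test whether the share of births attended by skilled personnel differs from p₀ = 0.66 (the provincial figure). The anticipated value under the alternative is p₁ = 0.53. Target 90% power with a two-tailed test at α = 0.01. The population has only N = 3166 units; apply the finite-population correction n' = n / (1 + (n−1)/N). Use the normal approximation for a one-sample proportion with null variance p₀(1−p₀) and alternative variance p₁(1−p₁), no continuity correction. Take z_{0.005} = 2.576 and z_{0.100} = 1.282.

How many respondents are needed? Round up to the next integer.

n = [z_{α/2}·√(p₀q₀) + z_β·√(p₁q₁)]² / (p₁ − p₀)²
  = [2.576·√(0.66·0.34) + 1.282·√(0.53·0.47)]² / (-0.13)²
  = [2.576·0.4737 + 1.282·0.4991]² / 0.0169
  = [1.8601]² / 0.0169
  = 204.74
Finite-population correction (N = 3166): 204.74 / (1 + (204.74 − 1)/3166) = 192.36.
Round up → n = 193.

n = 193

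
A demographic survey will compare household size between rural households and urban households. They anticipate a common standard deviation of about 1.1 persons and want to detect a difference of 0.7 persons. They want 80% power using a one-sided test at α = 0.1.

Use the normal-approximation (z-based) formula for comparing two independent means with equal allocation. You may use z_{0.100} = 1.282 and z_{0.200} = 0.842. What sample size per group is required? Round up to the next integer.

n = 23 per group

n = (z_α + z_β)² · (σ₁² + σ₂²) / δ²
  = (1.282 + 0.842)² · (2·1.1² = 2.42) / 0.7²
  = 4.5114 · 2.42 / 0.49
  = 22.28
Round up → n = 23 per group.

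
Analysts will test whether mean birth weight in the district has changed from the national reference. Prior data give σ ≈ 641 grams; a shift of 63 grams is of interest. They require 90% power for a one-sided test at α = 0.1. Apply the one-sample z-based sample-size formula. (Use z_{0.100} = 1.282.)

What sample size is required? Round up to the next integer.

n = (z_α + z_β)² · σ² / δ²
  = (1.282 + 1.282)² · 641² / 63²
  = 6.5741 · 410881 / 3969
  = 680.57
Round up → n = 681.

n = 681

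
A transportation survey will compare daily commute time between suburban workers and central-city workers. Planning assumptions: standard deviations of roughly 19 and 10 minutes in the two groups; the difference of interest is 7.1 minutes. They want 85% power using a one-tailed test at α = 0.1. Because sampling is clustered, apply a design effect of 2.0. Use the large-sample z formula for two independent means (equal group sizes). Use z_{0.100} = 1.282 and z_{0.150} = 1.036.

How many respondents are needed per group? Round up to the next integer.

n = 99 per group

n = (z_α + z_β)² · (σ₁² + σ₂²) / δ²
  = (1.282 + 1.036)² · (19² + 10² = 461) / 7.1²
  = 5.3731 · 461 / 50.41
  = 49.14
Design effect: 2.0 × 49.14 = 98.27.
Round up → n = 99 per group.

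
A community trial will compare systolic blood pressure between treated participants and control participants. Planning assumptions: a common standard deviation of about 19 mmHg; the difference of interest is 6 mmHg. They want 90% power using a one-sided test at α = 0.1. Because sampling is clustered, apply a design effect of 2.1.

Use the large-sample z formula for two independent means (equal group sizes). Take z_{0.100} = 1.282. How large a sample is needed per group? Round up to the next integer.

n = (z_α + z_β)² · (σ₁² + σ₂²) / δ²
  = (1.282 + 1.282)² · (2·19² = 722) / 6²
  = 6.5741 · 722 / 36
  = 131.85
Design effect: 2.1 × 131.85 = 276.88.
Round up → n = 277 per group.

n = 277 per group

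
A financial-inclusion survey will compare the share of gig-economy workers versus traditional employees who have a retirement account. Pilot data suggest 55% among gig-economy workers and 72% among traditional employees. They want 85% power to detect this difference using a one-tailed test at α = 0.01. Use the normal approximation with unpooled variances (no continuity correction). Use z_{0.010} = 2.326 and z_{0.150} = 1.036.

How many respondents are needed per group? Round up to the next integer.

n = 176 per group

n = (z_α + z_β)² · [p₁(1−p₁) + p₂(1−p₂)] / (p₁ − p₂)²
  = (2.326 + 1.036)² · (0.55·0.45 + 0.72·0.28) / (-0.17)²
  = (3.362)² · (0.2475 + 0.2016) / 0.0289
  = 11.3030 · 0.4491 / 0.0289
  = 175.65
Round up → n = 176 per group.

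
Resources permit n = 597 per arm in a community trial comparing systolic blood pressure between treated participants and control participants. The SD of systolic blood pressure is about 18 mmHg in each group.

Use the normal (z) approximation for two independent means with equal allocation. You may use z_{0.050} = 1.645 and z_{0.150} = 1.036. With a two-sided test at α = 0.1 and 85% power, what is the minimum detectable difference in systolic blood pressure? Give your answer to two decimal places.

Minimum detectable difference ≈ 2.79 mmHg

δ = (z_{α/2} + z_β) · √((σ₁²+σ₂²)/n)
  = (1.645 + 1.036) · √(648/597)
  = 2.681 · √1.0854
  = 2.681 · 1.0418
  = 2.7932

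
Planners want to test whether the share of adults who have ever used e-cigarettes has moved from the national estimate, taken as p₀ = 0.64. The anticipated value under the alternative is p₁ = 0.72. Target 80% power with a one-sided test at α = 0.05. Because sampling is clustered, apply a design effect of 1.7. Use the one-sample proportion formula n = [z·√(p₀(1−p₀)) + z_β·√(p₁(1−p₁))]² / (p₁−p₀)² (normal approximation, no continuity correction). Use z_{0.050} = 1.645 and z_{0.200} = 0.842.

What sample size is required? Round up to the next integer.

n = [z_α·√(p₀q₀) + z_β·√(p₁q₁)]² / (p₁ − p₀)²
  = [1.645·√(0.64·0.36) + 0.842·√(0.72·0.28)]² / (0.08)²
  = [1.645·0.4800 + 0.842·0.4490]² / 0.0064
  = [1.1677]² / 0.0064
  = 213.03
Design effect: 1.7 × 213.03 = 362.16.
Round up → n = 363.

n = 363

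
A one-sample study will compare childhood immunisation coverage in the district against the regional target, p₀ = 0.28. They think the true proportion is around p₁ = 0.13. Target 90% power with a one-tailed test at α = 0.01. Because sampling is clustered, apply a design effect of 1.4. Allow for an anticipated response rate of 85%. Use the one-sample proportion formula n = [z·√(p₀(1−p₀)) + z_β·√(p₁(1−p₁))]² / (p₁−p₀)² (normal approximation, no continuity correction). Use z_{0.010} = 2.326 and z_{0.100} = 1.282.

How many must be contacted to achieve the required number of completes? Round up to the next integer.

n = [z_α·√(p₀q₀) + z_β·√(p₁q₁)]² / (p₁ − p₀)²
  = [2.326·√(0.28·0.72) + 1.282·√(0.13·0.87)]² / (-0.15)²
  = [2.326·0.4490 + 1.282·0.3363]² / 0.0225
  = [1.4755]² / 0.0225
  = 96.76
Design effect: 1.4 × 96.76 = 135.47.
Adjust for 85% response: 135.47 / 0.85 = 159.37.
Round up → n = 160.

n = 160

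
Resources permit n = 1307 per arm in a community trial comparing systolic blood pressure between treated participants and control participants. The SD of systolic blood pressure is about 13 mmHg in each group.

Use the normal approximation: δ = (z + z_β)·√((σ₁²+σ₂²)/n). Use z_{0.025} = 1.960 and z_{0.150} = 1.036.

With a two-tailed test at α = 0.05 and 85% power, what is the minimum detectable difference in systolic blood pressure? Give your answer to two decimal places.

δ = (z_{α/2} + z_β) · √((σ₁²+σ₂²)/n)
  = (1.960 + 1.036) · √(338/1307)
  = 2.996 · √0.25861
  = 2.996 · 0.5085
  = 1.5236

Minimum detectable difference ≈ 1.52 mmHg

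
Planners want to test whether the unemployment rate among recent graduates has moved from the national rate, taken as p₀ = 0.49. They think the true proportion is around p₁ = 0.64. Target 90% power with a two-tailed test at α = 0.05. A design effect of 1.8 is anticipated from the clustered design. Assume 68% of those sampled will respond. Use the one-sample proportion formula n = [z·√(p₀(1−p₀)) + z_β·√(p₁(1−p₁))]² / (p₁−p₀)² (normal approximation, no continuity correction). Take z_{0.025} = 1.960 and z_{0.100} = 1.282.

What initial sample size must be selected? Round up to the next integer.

n = [z_{α/2}·√(p₀q₀) + z_β·√(p₁q₁)]² / (p₁ − p₀)²
  = [1.960·√(0.49·0.51) + 1.282·√(0.64·0.36)]² / (0.15)²
  = [1.960·0.4999 + 1.282·0.4800]² / 0.0225
  = [1.5952]² / 0.0225
  = 113.09
Design effect: 1.8 × 113.09 = 203.56.
Adjust for 68% response: 203.56 / 0.68 = 299.36.
Round up → n = 300.

n = 300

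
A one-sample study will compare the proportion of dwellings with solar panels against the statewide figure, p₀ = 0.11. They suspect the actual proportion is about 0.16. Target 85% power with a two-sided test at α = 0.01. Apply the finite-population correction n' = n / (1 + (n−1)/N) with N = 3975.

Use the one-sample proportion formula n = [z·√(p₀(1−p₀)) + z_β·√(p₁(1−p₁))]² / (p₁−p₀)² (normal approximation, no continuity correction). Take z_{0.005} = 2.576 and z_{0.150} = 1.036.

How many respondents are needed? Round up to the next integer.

n = 493

n = [z_{α/2}·√(p₀q₀) + z_β·√(p₁q₁)]² / (p₁ − p₀)²
  = [2.576·√(0.11·0.89) + 1.036·√(0.16·0.84)]² / (0.05)²
  = [2.576·0.3129 + 1.036·0.3666]² / 0.0025
  = [1.1858]² / 0.0025
  = 562.46
Finite-population correction (N = 3975): 562.46 / (1 + (562.46 − 1)/3975) = 492.84.
Round up → n = 493.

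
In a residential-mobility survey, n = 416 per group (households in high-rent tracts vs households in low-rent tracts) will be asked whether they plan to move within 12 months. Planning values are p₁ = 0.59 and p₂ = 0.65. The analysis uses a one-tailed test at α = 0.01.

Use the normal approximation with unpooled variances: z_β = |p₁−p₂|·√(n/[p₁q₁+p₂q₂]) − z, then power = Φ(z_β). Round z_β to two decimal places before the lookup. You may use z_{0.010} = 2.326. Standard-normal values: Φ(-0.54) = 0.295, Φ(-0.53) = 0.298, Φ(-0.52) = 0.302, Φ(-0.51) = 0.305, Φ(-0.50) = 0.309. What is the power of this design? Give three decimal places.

Power ≈ 0.295

z_β = |p₁−p₂|·√(n/[p₁q₁+p₂q₂]) − z_α
    = 0.06 · √(416/0.4694) − 2.326
    = 0.06 · 29.7697 − 2.326
    = 1.7862 − 2.326 = -0.5398 → -0.54
Power = Φ(-0.54) = 0.295.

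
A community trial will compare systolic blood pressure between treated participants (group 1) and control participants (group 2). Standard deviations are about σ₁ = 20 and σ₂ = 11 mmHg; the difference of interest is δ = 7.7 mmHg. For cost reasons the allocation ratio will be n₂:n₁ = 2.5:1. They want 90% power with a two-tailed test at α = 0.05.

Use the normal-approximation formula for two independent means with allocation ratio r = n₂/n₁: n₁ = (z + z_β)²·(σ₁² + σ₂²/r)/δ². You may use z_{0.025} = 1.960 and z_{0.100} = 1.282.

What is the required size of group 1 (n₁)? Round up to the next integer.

n₁ = (z_{α/2} + z_β)² · (σ₁² + σ₂²/r) / δ²
   = (1.960 + 1.282)² · (20² + 11²/2.5) / 7.7²
   = 10.5106 · (400 + 48.4) / 59.29
   = 10.5106 · 448.4 / 59.29
   = 79.49
Round up → n₁ = 80; n₂ = r·n₁ = 2.5 × 80 = 200.

n₁ = 80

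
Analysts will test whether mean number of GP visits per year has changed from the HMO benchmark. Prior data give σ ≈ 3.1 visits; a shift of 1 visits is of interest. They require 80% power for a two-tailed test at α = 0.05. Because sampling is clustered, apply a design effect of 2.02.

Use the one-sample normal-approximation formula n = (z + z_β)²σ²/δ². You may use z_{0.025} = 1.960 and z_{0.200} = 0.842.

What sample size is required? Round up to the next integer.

n = 153

n = (z_{α/2} + z_β)² · σ² / δ²
  = (1.960 + 0.842)² · 3.1² / 1²
  = 7.8512 · 9.61 / 1
  = 75.45
Design effect: 2.02 × 75.45 = 152.41.
Round up → n = 153.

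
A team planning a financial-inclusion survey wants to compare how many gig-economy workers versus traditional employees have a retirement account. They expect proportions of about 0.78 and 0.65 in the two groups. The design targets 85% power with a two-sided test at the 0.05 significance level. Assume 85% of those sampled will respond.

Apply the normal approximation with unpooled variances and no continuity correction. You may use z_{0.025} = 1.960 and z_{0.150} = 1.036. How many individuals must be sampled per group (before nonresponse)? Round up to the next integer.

n = (z_{α/2} + z_β)² · [p₁(1−p₁) + p₂(1−p₂)] / (p₁ − p₂)²
  = (1.960 + 1.036)² · (0.78·0.22 + 0.65·0.35) / (0.13)²
  = (2.996)² · (0.1716 + 0.2275) / 0.0169
  = 8.9760 · 0.3991 / 0.0169
  = 211.97
Adjust for 85% response: 211.97 / 0.85 = 249.38.
Round up → n = 250 per group.

n = 250 per group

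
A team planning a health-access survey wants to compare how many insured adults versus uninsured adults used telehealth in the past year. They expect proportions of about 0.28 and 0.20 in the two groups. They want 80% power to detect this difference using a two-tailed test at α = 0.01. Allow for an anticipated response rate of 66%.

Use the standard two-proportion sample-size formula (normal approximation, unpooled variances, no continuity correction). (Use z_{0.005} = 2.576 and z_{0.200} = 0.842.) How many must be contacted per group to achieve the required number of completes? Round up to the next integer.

n = (z_{α/2} + z_β)² · [p₁(1−p₁) + p₂(1−p₂)] / (p₁ − p₂)²
  = (2.576 + 0.842)² · (0.28·0.72 + 0.20·0.80) / (0.08)²
  = (3.418)² · (0.2016 + 0.1600) / 0.0064
  = 11.6827 · 0.3616 / 0.0064
  = 660.07
Adjust for 66% response: 660.07 / 0.66 = 1000.11.
Round up → n = 1001 per group.

n = 1001 per group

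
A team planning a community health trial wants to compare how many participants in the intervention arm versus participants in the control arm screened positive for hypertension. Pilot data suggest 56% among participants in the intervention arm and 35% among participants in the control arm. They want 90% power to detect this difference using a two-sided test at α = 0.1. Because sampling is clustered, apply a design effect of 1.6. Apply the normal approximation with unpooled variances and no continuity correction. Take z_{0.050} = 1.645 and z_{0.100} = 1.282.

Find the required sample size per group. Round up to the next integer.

n = (z_{α/2} + z_β)² · [p₁(1−p₁) + p₂(1−p₂)] / (p₁ − p₂)²
  = (1.645 + 1.282)² · (0.56·0.44 + 0.35·0.65) / (0.21)²
  = (2.927)² · (0.2464 + 0.2275) / 0.0441
  = 8.5673 · 0.4739 / 0.0441
  = 92.06
Design effect: 1.6 × 92.06 = 147.30.
Round up → n = 148 per group.

n = 148 per group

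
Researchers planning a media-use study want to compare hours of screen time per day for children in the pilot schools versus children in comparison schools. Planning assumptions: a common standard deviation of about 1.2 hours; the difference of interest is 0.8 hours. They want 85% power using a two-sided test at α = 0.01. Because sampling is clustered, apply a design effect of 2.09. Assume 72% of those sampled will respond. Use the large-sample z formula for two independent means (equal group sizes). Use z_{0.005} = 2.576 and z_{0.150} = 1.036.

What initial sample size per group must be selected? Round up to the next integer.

n = 171 per group

n = (z_{α/2} + z_β)² · (σ₁² + σ₂²) / δ²
  = (2.576 + 1.036)² · (2·1.2² = 2.88) / 0.8²
  = 13.0465 · 2.88 / 0.64
  = 58.71
Design effect: 2.09 × 58.71 = 122.70.
Adjust for 72% response: 122.70 / 0.72 = 170.42.
Round up → n = 171 per group.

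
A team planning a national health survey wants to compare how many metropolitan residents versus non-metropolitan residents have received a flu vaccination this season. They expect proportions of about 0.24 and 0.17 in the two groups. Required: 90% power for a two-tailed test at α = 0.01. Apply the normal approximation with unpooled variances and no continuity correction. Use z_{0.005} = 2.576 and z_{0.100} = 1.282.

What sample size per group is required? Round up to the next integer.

n = 983 per group

n = (z_{α/2} + z_β)² · [p₁(1−p₁) + p₂(1−p₂)] / (p₁ − p₂)²
  = (2.576 + 1.282)² · (0.24·0.76 + 0.17·0.83) / (0.07)²
  = (3.858)² · (0.1824 + 0.1411) / 0.0049
  = 14.8842 · 0.3235 / 0.0049
  = 982.66
Round up → n = 983 per group.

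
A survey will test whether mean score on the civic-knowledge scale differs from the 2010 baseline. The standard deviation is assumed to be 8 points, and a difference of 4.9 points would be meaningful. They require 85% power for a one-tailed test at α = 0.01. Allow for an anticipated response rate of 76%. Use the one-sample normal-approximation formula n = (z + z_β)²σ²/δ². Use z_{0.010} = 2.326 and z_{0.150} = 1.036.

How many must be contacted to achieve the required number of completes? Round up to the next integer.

n = 40

n = (z_α + z_β)² · σ² / δ²
  = (2.326 + 1.036)² · 8² / 4.9²
  = 11.3030 · 64 / 24.01
  = 30.13
Adjust for 76% response: 30.13 / 0.76 = 39.64.
Round up → n = 40.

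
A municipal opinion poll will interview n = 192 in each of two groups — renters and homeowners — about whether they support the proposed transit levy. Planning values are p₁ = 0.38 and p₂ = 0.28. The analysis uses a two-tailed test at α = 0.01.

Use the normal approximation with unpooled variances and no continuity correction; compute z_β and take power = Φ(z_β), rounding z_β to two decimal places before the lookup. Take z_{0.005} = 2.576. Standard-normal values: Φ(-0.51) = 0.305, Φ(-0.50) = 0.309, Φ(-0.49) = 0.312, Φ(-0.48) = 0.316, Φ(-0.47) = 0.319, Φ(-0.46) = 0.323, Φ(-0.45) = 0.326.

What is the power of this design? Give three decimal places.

Power ≈ 0.316

z_β = |p₁−p₂|·√(n/[p₁q₁+p₂q₂]) − z_{α/2}
    = 0.10 · √(192/0.4372) − 2.576
    = 0.10 · 20.9561 − 2.576
    = 2.0956 − 2.576 = -0.4804 → -0.48
Power = Φ(-0.48) = 0.316.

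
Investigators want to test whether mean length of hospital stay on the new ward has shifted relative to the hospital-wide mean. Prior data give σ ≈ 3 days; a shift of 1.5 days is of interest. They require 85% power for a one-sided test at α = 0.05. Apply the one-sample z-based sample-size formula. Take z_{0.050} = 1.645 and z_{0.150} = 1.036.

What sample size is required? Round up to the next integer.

n = 29

n = (z_α + z_β)² · σ² / δ²
  = (1.645 + 1.036)² · 3² / 1.5²
  = 7.1878 · 9 / 2.25
  = 28.75
Round up → n = 29.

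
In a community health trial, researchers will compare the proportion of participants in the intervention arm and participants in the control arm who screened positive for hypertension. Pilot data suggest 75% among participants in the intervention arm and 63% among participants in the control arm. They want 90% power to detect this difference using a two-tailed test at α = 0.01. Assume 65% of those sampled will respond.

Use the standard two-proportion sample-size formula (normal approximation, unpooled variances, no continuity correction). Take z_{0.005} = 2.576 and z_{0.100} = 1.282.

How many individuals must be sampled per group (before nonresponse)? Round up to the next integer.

n = (z_{α/2} + z_β)² · [p₁(1−p₁) + p₂(1−p₂)] / (p₁ − p₂)²
  = (2.576 + 1.282)² · (0.75·0.25 + 0.63·0.37) / (0.12)²
  = (3.858)² · (0.1875 + 0.2331) / 0.0144
  = 14.8842 · 0.4206 / 0.0144
  = 434.74
Adjust for 65% response: 434.74 / 0.65 = 668.83.
Round up → n = 669 per group.

n = 669 per group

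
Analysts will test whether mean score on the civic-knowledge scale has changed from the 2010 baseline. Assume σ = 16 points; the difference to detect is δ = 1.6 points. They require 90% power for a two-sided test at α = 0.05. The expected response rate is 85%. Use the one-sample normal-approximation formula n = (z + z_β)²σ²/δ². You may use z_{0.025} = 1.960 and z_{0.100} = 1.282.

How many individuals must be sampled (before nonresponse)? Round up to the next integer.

n = (z_{α/2} + z_β)² · σ² / δ²
  = (1.960 + 1.282)² · 16² / 1.6²
  = 10.5106 · 256 / 2.56
  = 1051.06
Adjust for 85% response: 1051.06 / 0.85 = 1236.54.
Round up → n = 1237.

n = 1237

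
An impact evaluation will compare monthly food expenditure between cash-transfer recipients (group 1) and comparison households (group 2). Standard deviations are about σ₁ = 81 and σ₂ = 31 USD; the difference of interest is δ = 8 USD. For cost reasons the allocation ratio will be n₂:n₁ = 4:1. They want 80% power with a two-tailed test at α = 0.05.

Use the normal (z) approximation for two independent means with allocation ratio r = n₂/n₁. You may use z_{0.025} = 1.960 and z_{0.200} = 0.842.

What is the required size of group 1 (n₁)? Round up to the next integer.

n₁ = (z_{α/2} + z_β)² · (σ₁² + σ₂²/r) / δ²
   = (1.960 + 0.842)² · (81² + 31²/4) / 8²
   = 7.8512 · (6561 + 240.25) / 64
   = 7.8512 · 6801.2 / 64
   = 834.34
Round up → n₁ = 835; n₂ = r·n₁ = 4 × 835 = 3340.

n₁ = 835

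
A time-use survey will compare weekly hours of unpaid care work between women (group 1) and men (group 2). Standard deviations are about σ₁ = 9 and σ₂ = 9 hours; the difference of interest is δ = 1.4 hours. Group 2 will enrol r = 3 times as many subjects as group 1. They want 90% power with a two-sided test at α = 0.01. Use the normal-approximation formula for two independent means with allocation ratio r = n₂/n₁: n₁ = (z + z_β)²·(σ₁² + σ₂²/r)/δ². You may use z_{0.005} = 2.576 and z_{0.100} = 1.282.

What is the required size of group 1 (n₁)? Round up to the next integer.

n₁ = 821

n₁ = (z_{α/2} + z_β)² · (σ₁² + σ₂²/r) / δ²
   = (2.576 + 1.282)² · (9² + 9²/3) / 1.4²
   = 14.8842 · (81 + 27) / 1.96
   = 14.8842 · 108 / 1.96
   = 820.15
Round up → n₁ = 821; n₂ = r·n₁ = 3 × 821 = 2463.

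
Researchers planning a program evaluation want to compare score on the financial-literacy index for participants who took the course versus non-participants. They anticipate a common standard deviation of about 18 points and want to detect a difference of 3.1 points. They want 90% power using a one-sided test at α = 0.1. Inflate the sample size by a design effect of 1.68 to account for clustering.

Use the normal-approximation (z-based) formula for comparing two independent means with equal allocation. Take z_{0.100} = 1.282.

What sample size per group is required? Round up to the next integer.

n = (z_α + z_β)² · (σ₁² + σ₂²) / δ²
  = (1.282 + 1.282)² · (2·18² = 648) / 3.1²
  = 6.5741 · 648 / 9.61
  = 443.29
Design effect: 1.68 × 443.29 = 744.73.
Round up → n = 745 per group.

n = 745 per group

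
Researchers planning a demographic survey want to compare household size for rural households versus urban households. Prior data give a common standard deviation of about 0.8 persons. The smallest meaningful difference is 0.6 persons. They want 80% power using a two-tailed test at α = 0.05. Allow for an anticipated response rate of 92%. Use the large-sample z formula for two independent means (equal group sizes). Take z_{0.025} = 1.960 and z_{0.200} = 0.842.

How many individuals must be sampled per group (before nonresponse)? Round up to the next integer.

n = 31 per group

n = (z_{α/2} + z_β)² · (σ₁² + σ₂²) / δ²
  = (1.960 + 0.842)² · (2·0.8² = 1.28) / 0.6²
  = 7.8512 · 1.28 / 0.36
  = 27.92
Adjust for 92% response: 27.92 / 0.92 = 30.34.
Round up → n = 31 per group.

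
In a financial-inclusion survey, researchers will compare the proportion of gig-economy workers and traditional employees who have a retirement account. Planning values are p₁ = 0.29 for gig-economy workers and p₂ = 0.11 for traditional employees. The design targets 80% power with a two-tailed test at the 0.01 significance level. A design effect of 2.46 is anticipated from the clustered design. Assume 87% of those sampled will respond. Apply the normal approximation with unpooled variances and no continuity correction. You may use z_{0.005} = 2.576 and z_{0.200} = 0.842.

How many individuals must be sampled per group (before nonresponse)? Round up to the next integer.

n = (z_{α/2} + z_β)² · [p₁(1−p₁) + p₂(1−p₂)] / (p₁ − p₂)²
  = (2.576 + 0.842)² · (0.29·0.71 + 0.11·0.89) / (0.18)²
  = (3.418)² · (0.2059 + 0.0979) / 0.0324
  = 11.6827 · 0.3038 / 0.0324
  = 109.54
Design effect: 2.46 × 109.54 = 269.48.
Adjust for 87% response: 269.48 / 0.87 = 309.74.
Round up → n = 310 per group.

n = 310 per group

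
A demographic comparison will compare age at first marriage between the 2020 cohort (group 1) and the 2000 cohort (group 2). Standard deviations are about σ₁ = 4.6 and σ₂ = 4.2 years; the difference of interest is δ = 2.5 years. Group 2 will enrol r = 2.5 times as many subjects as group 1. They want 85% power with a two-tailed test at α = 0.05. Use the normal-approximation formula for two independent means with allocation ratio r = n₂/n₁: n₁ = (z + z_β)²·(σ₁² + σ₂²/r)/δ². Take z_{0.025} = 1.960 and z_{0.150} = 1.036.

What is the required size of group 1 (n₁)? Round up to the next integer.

n₁ = (z_{α/2} + z_β)² · (σ₁² + σ₂²/r) / δ²
   = (1.960 + 1.036)² · (4.6² + 4.2²/2.5) / 2.5²
   = 8.9760 · (21.16 + 7.056) / 6.25
   = 8.9760 · 28.216 / 6.25
   = 40.52
Round up → n₁ = 41; n₂ = r·n₁ = 2.5 × 41 = 103.

n₁ = 41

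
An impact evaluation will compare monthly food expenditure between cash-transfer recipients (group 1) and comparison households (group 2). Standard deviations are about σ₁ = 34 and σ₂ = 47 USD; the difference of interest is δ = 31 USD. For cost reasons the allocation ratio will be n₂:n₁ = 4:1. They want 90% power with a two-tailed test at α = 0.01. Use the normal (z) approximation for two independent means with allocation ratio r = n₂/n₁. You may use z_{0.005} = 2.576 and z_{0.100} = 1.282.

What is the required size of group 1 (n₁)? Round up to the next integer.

n₁ = 27

n₁ = (z_{α/2} + z_β)² · (σ₁² + σ₂²/r) / δ²
   = (2.576 + 1.282)² · (34² + 47²/4) / 31²
   = 14.8842 · (1156 + 552.25) / 961
   = 14.8842 · 1708.2 / 961
   = 26.46
Round up → n₁ = 27; n₂ = r·n₁ = 4 × 27 = 108.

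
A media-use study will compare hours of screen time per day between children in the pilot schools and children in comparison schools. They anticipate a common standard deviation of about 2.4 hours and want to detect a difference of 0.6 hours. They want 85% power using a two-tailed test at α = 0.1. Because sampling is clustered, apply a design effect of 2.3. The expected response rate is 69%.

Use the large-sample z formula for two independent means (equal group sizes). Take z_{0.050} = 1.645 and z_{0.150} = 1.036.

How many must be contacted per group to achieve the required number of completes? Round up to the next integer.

n = (z_{α/2} + z_β)² · (σ₁² + σ₂²) / δ²
  = (1.645 + 1.036)² · (2·2.4² = 11.52) / 0.6²
  = 7.1878 · 11.52 / 0.36
  = 230.01
Design effect: 2.3 × 230.01 = 529.02.
Adjust for 69% response: 529.02 / 0.69 = 766.69.
Round up → n = 767 per group.

n = 767 per group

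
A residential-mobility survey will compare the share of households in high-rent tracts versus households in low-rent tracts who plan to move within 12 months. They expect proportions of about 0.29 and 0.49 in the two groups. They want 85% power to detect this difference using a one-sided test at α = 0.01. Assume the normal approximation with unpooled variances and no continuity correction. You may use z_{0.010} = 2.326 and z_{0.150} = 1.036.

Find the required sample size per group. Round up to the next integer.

n = 129 per group

n = (z_α + z_β)² · [p₁(1−p₁) + p₂(1−p₂)] / (p₁ − p₂)²
  = (2.326 + 1.036)² · (0.29·0.71 + 0.49·0.51) / (-0.20)²
  = (3.362)² · (0.2059 + 0.2499) / 0.0400
  = 11.3030 · 0.4558 / 0.0400
  = 128.80
Round up → n = 129 per group.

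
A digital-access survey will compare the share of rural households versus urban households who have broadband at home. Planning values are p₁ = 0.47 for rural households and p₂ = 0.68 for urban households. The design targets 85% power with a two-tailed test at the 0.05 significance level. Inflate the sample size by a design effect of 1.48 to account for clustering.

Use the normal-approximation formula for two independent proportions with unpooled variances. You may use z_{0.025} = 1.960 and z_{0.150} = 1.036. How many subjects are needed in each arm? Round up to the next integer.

n = (z_{α/2} + z_β)² · [p₁(1−p₁) + p₂(1−p₂)] / (p₁ − p₂)²
  = (1.960 + 1.036)² · (0.47·0.53 + 0.68·0.32) / (-0.21)²
  = (2.996)² · (0.2491 + 0.2176) / 0.0441
  = 8.9760 · 0.4667 / 0.0441
  = 94.99
Design effect: 1.48 × 94.99 = 140.59.
Round up → n = 141 per group.

n = 141 per group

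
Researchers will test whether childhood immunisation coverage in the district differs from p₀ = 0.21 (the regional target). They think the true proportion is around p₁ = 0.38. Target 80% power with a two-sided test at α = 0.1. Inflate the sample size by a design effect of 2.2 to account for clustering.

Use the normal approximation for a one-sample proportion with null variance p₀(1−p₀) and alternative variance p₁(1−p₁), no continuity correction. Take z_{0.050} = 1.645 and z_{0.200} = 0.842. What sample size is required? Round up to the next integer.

n = 89

n = [z_{α/2}·√(p₀q₀) + z_β·√(p₁q₁)]² / (p₁ − p₀)²
  = [1.645·√(0.21·0.79) + 0.842·√(0.38·0.62)]² / (0.17)²
  = [1.645·0.4073 + 0.842·0.4854]² / 0.0289
  = [1.0787]² / 0.0289
  = 40.26
Design effect: 2.2 × 40.26 = 88.58.
Round up → n = 89.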